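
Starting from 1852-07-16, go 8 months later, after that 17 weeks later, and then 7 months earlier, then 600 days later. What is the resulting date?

Adding 8 months from July 16, 1852:
month 7 + 8 = 15, which is month 3 of year 1853 → March 1853.
Day 16 is valid in March, giving March 16, 1853.
Adding 17 weeks (= 119 days) from March 16, 1853:
March has 31 days, so 31 − 16 = 15 days remain after March 16, 1853; 119 − 15 = 104 left.
April 1853 has 30 days: 104 − 30 = 74 left.
May 1853 has 31 days: 74 − 31 = 43 left.
June 1853 has 30 days: 43 − 30 = 13 left.
13 days into July 1853 → July 13, 1853.
Subtracting 7 months from July 13, 1853:
month 7 − 7 = 0, which is month 12 of year 1852 → December 1852.
Day 13 is valid in December, giving December 13, 1852.
Advancing 600 days from December 13, 1852:
December has 31 days, so 31 − 13 = 18 days remain after December 13, 1852; 600 − 18 = 582 left.
January 1853 has 31 days: 582 − 31 = 551 left.
February 1853 has 28 days (1853 is not a leap year): 551 − 28 = 523 left.
March 1853 has 31 days: 523 − 31 = 492 left.
April 1853 has 30 days: 492 − 30 = 462 left.
May 1853 has 31 days: 462 − 31 = 431 left.
June 1853 has 30 days: 431 − 30 = 401 left.
July 1853 has 31 days: 401 − 31 = 370 left.
August 1853 has 31 days: 370 − 31 = 339 left.
September 1853 has 30 days: 339 − 30 = 309 left.
October 1853 has 31 days: 309 − 31 = 278 left.
November 1853 has 30 days: 278 − 30 = 248 left.
December 1853 has 31 days: 248 − 31 = 217 left.
January 1854 has 31 days: 217 − 31 = 186 left.
February 1854 has 28 days (1854 is not a leap year): 186 − 28 = 158 left.
March 1854 has 31 days: 158 − 31 = 127 left.
April 1854 has 30 days: 127 − 30 = 97 left.
May 1854 has 31 days: 97 − 31 = 66 left.
June 1854 has 30 days: 66 − 30 = 36 left.
July 1854 has 31 days: 36 − 31 = 5 left.
5 days into August 1854 → August 5, 1854.

August 5, 1854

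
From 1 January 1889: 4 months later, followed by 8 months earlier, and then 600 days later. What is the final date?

Adding 4 months from January 1, 1889:
month 1 + 4 = 5 → May 1889.
Day 1 is valid in May, giving May 1, 1889.
Going back 8 months from May 1, 1889:
month 5 − 8 = -3, which is month 9 of year 1888 → September 1888.
Day 1 is valid in September, giving September 1, 1888.
Counting forward 600 days from September 1, 1888:
September has 30 days, so 30 − 1 = 29 days remain after September 1, 1888; 600 − 29 = 571 left.
October 1888 has 31 days: 571 − 31 = 540 left.
November 1888 has 30 days: 540 − 30 = 510 left.
December 1888 has 31 days: 510 − 31 = 479 left.
January 1889 has 31 days: 479 − 31 = 448 left.
February 1889 has 28 days (1889 is not a leap year): 448 − 28 = 420 left.
March 1889 has 31 days: 420 − 31 = 389 left.
April 1889 has 30 days: 389 − 30 = 359 left.
May 1889 has 31 days: 359 − 31 = 328 left.
June 1889 has 30 days: 328 − 30 = 298 left.
July 1889 has 31 days: 298 − 31 = 267 left.
August 1889 has 31 days: 267 − 31 = 236 left.
September 1889 has 30 days: 236 − 30 = 206 left.
October 1889 has 31 days: 206 − 31 = 175 left.
November 1889 has 30 days: 175 − 30 = 145 left.
December 1889 has 31 days: 145 − 31 = 114 left.
January 1890 has 31 days: 114 − 31 = 83 left.
February 1890 has 28 days (1890 is not a leap year): 83 − 28 = 55 left.
March 1890 has 31 days: 55 − 31 = 24 left.
24 days into April 1890 → April 24, 1890.

April 24, 1890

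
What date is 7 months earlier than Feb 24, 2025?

Going back 7 months from February 24, 2025.
month 2 − 7 = -5, which is month 7 of year 2024 → July 2024.
Day 24 is valid in July, giving July 24, 2024.

July 24, 2024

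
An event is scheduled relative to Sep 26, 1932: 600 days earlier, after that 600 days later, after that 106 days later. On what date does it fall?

Going back 600 days from September 26, 1932:
Going back 26 days from September 26, 1932 reaches the end of the previous month; 600 − 26 = 574 left.
August 1932 has 31 days: 574 − 31 = 543 left.
July 1932 has 31 days: 543 − 31 = 512 left.
June 1932 has 30 days: 512 − 30 = 482 left.
May 1932 has 31 days: 482 − 31 = 451 left.
April 1932 has 30 days: 451 − 30 = 421 left.
March 1932 has 31 days: 421 − 31 = 390 left.
February 1932 has 29 days (1932 is a leap year): 390 − 29 = 361 left.
January 1932 has 31 days: 361 − 31 = 330 left.
December 1931 has 31 days: 330 − 31 = 299 left.
November 1931 has 30 days: 299 − 30 = 269 left.
October 1931 has 31 days: 269 − 31 = 238 left.
September 1931 has 30 days: 238 − 30 = 208 left.
August 1931 has 31 days: 208 − 31 = 177 left.
July 1931 has 31 days: 177 − 31 = 146 left.
June 1931 has 30 days: 146 − 30 = 116 left.
May 1931 has 31 days: 116 − 31 = 85 left.
April 1931 has 30 days: 85 − 30 = 55 left.
March 1931 has 31 days: 55 − 31 = 24 left.
February 1931 has 28 days; 28 − 24 = 4 → February 4, 1931.
Adding 600 days from February 4, 1931:
February has 28 days, so 28 − 4 = 24 days remain after February 4, 1931; 600 − 24 = 576 left.
March 1931 has 31 days: 576 − 31 = 545 left.
April 1931 has 30 days: 545 − 30 = 515 left.
May 1931 has 31 days: 515 − 31 = 484 left.
June 1931 has 30 days: 484 − 30 = 454 left.
July 1931 has 31 days: 454 − 31 = 423 left.
August 1931 has 31 days: 423 − 31 = 392 left.
September 1931 has 30 days: 392 − 30 = 362 left.
October 1931 has 31 days: 362 − 31 = 331 left.
November 1931 has 30 days: 331 − 30 = 301 left.
December 1931 has 31 days: 301 − 31 = 270 left.
January 1932 has 31 days: 270 − 31 = 239 left.
February 1932 has 29 days (1932 is a leap year): 239 − 29 = 210 left.
March 1932 has 31 days: 210 − 31 = 179 left.
April 1932 has 30 days: 179 − 30 = 149 left.
May 1932 has 31 days: 149 − 31 = 118 left.
June 1932 has 30 days: 118 − 30 = 88 left.
July 1932 has 31 days: 88 − 31 = 57 left.
August 1932 has 31 days: 57 − 31 = 26 left.
26 days into September 1932 → September 26, 1932.
Advancing 106 days from September 26, 1932:
September has 30 days, so 30 − 26 = 4 days remain after September 26, 1932; 106 − 4 = 102 left.
October 1932 has 31 days: 102 − 31 = 71 left.
November 1932 has 30 days: 71 − 30 = 41 left.
December 1932 has 31 days: 41 − 31 = 10 left.
10 days into January 1933 → January 10, 1933.

January 10, 1933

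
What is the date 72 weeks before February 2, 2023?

Counting back 72 weeks = 504 days from February 2, 2023.
Going back 2 days from February 2, 2023 reaches the end of the previous month; 504 − 2 = 502 left.
January 2023 has 31 days: 502 − 31 = 471 left.
December 2022 has 31 days: 471 − 31 = 440 left.
November 2022 has 30 days: 440 − 30 = 410 left.
October 2022 has 31 days: 410 − 31 = 379 left.
September 2022 has 30 days: 379 − 30 = 349 left.
August 2022 has 31 days: 349 − 31 = 318 left.
July 2022 has 31 days: 318 − 31 = 287 left.
June 2022 has 30 days: 287 − 30 = 257 left.
May 2022 has 31 days: 257 − 31 = 226 left.
April 2022 has 30 days: 226 − 30 = 196 left.
March 2022 has 31 days: 196 − 31 = 165 left.
February 2022 has 28 days (2022 is not a leap year): 165 − 28 = 137 left.
January 2022 has 31 days: 137 − 31 = 106 left.
December 2021 has 31 days: 106 − 31 = 75 left.
November 2021 has 30 days: 75 − 30 = 45 left.
October 2021 has 31 days: 45 − 31 = 14 left.
September 2021 has 30 days; 30 − 14 = 16 → September 16, 2021.

September 16, 2021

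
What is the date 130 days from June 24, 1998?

Counting forward 130 days from June 24, 1998.
June has 30 days, so 30 − 24 = 6 days remain after June 24, 1998; 130 − 6 = 124 left.
July 1998 has 31 days: 124 − 31 = 93 left.
August 1998 has 31 days: 93 − 31 = 62 left.
September 1998 has 30 days: 62 − 30 = 32 left.
October 1998 has 31 days: 32 − 31 = 1 left.
1 day into November 1998 → November 1, 1998.

November 1, 1998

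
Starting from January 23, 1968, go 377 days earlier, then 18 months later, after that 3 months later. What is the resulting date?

October 11, 1968

Subtracting 377 days from January 23, 1968:
Going back 23 days from January 23, 1968 reaches the end of the previous month; 377 − 23 = 354 left.
December 1967 has 31 days: 354 − 31 = 323 left.
November 1967 has 30 days: 323 − 30 = 293 left.
October 1967 has 31 days: 293 − 31 = 262 left.
September 1967 has 30 days: 262 − 30 = 232 left.
August 1967 has 31 days: 232 − 31 = 201 left.
July 1967 has 31 days: 201 − 31 = 170 left.
June 1967 has 30 days: 170 − 30 = 140 left.
May 1967 has 31 days: 140 − 31 = 109 left.
April 1967 has 30 days: 109 − 30 = 79 left.
March 1967 has 31 days: 79 − 31 = 48 left.
February 1967 has 28 days (1967 is not a leap year): 48 − 28 = 20 left.
January 1967 has 31 days; 31 − 20 = 11 → January 11, 1967.
Advancing 18 months from January 11, 1967:
month 1 + 18 = 19, which is month 7 of year 1968 → July 1968.
Day 11 is valid in July, giving July 11, 1968.
Adding 3 months from July 11, 1968:
month 7 + 3 = 10 → October 1968.
Day 11 is valid in October, giving October 11, 1968.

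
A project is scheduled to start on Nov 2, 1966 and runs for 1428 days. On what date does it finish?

September 30, 1970

Counting forward 1428 days from November 2, 1966.
November has 30 days, so 30 − 2 = 28 days remain after November 2, 1966; 1428 − 28 = 1400 left.
December 1966 has 31 days: 1400 − 31 = 1369 left.
January 1967 has 31 days: 1369 − 31 = 1338 left.
February 1967 has 28 days (1967 is not a leap year): 1338 − 28 = 1310 left.
March 1967 has 31 days: 1310 − 31 = 1279 left.
April 1967 has 30 days: 1279 − 30 = 1249 left.
May 1967 has 31 days: 1249 − 31 = 1218 left.
June 1967 has 30 days: 1218 − 30 = 1188 left.
July 1967 has 31 days: 1188 − 31 = 1157 left.
August 1967 has 31 days: 1157 − 31 = 1126 left.
September 1967 has 30 days: 1126 − 30 = 1096 left.
October 1967 has 31 days: 1096 − 31 = 1065 left.
November 1967 has 30 days: 1065 − 30 = 1035 left.
December 1967 has 31 days: 1035 − 31 = 1004 left.
January 1968 has 31 days: 1004 − 31 = 973 left.
February 1968 has 29 days (1968 is a leap year): 973 − 29 = 944 left.
March 1968 has 31 days: 944 − 31 = 913 left.
April 1968 has 30 days: 913 − 30 = 883 left.
May 1968 has 31 days: 883 − 31 = 852 left.
June 1968 has 30 days: 852 − 30 = 822 left.
July 1968 has 31 days: 822 − 31 = 791 left.
August 1968 has 31 days: 791 − 31 = 760 left.
September 1968 has 30 days: 760 − 30 = 730 left.
October 1968 has 31 days: 730 − 31 = 699 left.
November 1968 has 30 days: 699 − 30 = 669 left.
December 1968 has 31 days: 669 − 31 = 638 left.
January 1969 has 31 days: 638 − 31 = 607 left.
February 1969 has 28 days (1969 is not a leap year): 607 − 28 = 579 left.
March 1969 has 31 days: 579 − 31 = 548 left.
April 1969 has 30 days: 548 − 30 = 518 left.
May 1969 has 31 days: 518 − 31 = 487 left.
June 1969 has 30 days: 487 − 30 = 457 left.
July 1969 has 31 days: 457 − 31 = 426 left.
August 1969 has 31 days: 426 − 31 = 395 left.
September 1969 has 30 days: 395 − 30 = 365 left.
October 1969 has 31 days: 365 − 31 = 334 left.
November 1969 has 30 days: 334 − 30 = 304 left.
December 1969 has 31 days: 304 − 31 = 273 left.
January 1970 has 31 days: 273 − 31 = 242 left.
February 1970 has 28 days (1970 is not a leap year): 242 − 28 = 214 left.
March 1970 has 31 days: 214 − 31 = 183 left.
April 1970 has 30 days: 183 − 30 = 153 left.
May 1970 has 31 days: 153 − 31 = 122 left.
June 1970 has 30 days: 122 − 30 = 92 left.
July 1970 has 31 days: 92 − 31 = 61 left.
August 1970 has 31 days: 61 − 31 = 30 left.
30 days into September 1970 → September 30, 1970.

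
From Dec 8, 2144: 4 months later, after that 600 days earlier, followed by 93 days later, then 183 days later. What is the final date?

May 19, 2144

Advancing 4 months from December 8, 2144:
month 12 + 4 = 16, which is month 4 of year 2145 → April 2145.
Day 8 is valid in April, giving April 8, 2145.
Subtracting 600 days from April 8, 2145:
Going back 8 days from April 8, 2145 reaches the end of the previous month; 600 − 8 = 592 left.
March 2145 has 31 days: 592 − 31 = 561 left.
February 2145 has 28 days (2145 is not a leap year): 561 − 28 = 533 left.
January 2145 has 31 days: 533 − 31 = 502 left.
December 2144 has 31 days: 502 − 31 = 471 left.
November 2144 has 30 days: 471 − 30 = 441 left.
October 2144 has 31 days: 441 − 31 = 410 left.
September 2144 has 30 days: 410 − 30 = 380 left.
August 2144 has 31 days: 380 − 31 = 349 left.
July 2144 has 31 days: 349 − 31 = 318 left.
June 2144 has 30 days: 318 − 30 = 288 left.
May 2144 has 31 days: 288 − 31 = 257 left.
April 2144 has 30 days: 257 − 30 = 227 left.
March 2144 has 31 days: 227 − 31 = 196 left.
February 2144 has 29 days (2144 is a leap year): 196 − 29 = 167 left.
January 2144 has 31 days: 167 − 31 = 136 left.
December 2143 has 31 days: 136 − 31 = 105 left.
November 2143 has 30 days: 105 − 30 = 75 left.
October 2143 has 31 days: 75 − 31 = 44 left.
September 2143 has 30 days: 44 − 30 = 14 left.
August 2143 has 31 days; 31 − 14 = 17 → August 17, 2143.
Advancing 93 days from August 17, 2143:
August has 31 days, so 31 − 17 = 14 days remain after August 17, 2143; 93 − 14 = 79 left.
September 2143 has 30 days: 79 − 30 = 49 left.
October 2143 has 31 days: 49 − 31 = 18 left.
18 days into November 2143 → November 18, 2143.
Counting forward 183 days from November 18, 2143:
November has 30 days, so 30 − 18 = 12 days remain after November 18, 2143; 183 − 12 = 171 left.
December 2143 has 31 days: 171 − 31 = 140 left.
January 2144 has 31 days: 140 − 31 = 109 left.
February 2144 has 29 days (2144 is a leap year): 109 − 29 = 80 left.
March 2144 has 31 days: 80 − 31 = 49 left.
April 2144 has 30 days: 49 − 30 = 19 left.
19 days into May 2144 → May 19, 2144.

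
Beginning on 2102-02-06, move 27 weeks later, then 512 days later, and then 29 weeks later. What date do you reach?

Adding 27 weeks (= 189 days) from February 6, 2102:
February has 28 days, so 28 − 6 = 22 days remain after February 6, 2102; 189 − 22 = 167 left.
March 2102 has 31 days: 167 − 31 = 136 left.
April 2102 has 30 days: 136 − 30 = 106 left.
May 2102 has 31 days: 106 − 31 = 75 left.
June 2102 has 30 days: 75 − 30 = 45 left.
July 2102 has 31 days: 45 − 31 = 14 left.
14 days into August 2102 → August 14, 2102.
Adding 512 days from August 14, 2102:
August has 31 days, so 31 − 14 = 17 days remain after August 14, 2102; 512 − 17 = 495 left.
September 2102 has 30 days: 495 − 30 = 465 left.
October 2102 has 31 days: 465 − 31 = 434 left.
November 2102 has 30 days: 434 − 30 = 404 left.
December 2102 has 31 days: 404 − 31 = 373 left.
January 2103 has 31 days: 373 − 31 = 342 left.
February 2103 has 28 days (2103 is not a leap year): 342 − 28 = 314 left.
March 2103 has 31 days: 314 − 31 = 283 left.
April 2103 has 30 days: 283 − 30 = 253 left.
May 2103 has 31 days: 253 − 31 = 222 left.
June 2103 has 30 days: 222 − 30 = 192 left.
July 2103 has 31 days: 192 − 31 = 161 left.
August 2103 has 31 days: 161 − 31 = 130 left.
September 2103 has 30 days: 130 − 30 = 100 left.
October 2103 has 31 days: 100 − 31 = 69 left.
November 2103 has 30 days: 69 − 30 = 39 left.
December 2103 has 31 days: 39 − 31 = 8 left.
8 days into January 2104 → January 8, 2104.
Adding 29 weeks (= 203 days) from January 8, 2104:
January has 31 days, so 31 − 8 = 23 days remain after January 8, 2104; 203 − 23 = 180 left.
February 2104 has 29 days (2104 is a leap year): 180 − 29 = 151 left.
March 2104 has 31 days: 151 − 31 = 120 left.
April 2104 has 30 days: 120 − 30 = 90 left.
May 2104 has 31 days: 90 − 31 = 59 left.
June 2104 has 30 days: 59 − 30 = 29 left.
29 days into July 2104 → July 29, 2104.

July 29, 2104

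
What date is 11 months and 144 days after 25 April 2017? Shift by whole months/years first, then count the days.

Adding 11 months and 144 days from April 25, 2017: first the month/year part, then the days.
month 4 + 11 = 15, which is month 3 of year 2018 → March 2018.
Day 25 is valid in March, giving March 25, 2018.
Now add 144 days from March 25, 2018.
March has 31 days, so 31 − 25 = 6 days remain after March 25, 2018; 144 − 6 = 138 left.
April 2018 has 30 days: 138 − 30 = 108 left.
May 2018 has 31 days: 108 − 31 = 77 left.
June 2018 has 30 days: 77 − 30 = 47 left.
July 2018 has 31 days: 47 − 31 = 16 left.
16 days into August 2018 → August 16, 2018.

August 16, 2018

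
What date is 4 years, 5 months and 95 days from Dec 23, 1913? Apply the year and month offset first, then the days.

August 26, 1918

Counting forward 4 years, 5 months and 95 days from December 23, 1913: first the month/year part, then the days.
+4 years → 1917; month 12 + 5 = 17, which is month 5 of year 1918 → May 1918.
Day 23 is valid in May, giving May 23, 1918.
Now add 95 days from May 23, 1918.
May has 31 days, so 31 − 23 = 8 days remain after May 23, 1918; 95 − 8 = 87 left.
June 1918 has 30 days: 87 − 30 = 57 left.
July 1918 has 31 days: 57 − 31 = 26 left.
26 days into August 1918 → August 26, 1918.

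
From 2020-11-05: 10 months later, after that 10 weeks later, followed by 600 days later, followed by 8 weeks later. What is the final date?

September 1, 2023

Adding 10 months from November 5, 2020:
month 11 + 10 = 21, which is month 9 of year 2021 → September 2021.
Day 5 is valid in September, giving September 5, 2021.
Advancing 10 weeks (= 70 days) from September 5, 2021:
September has 30 days, so 30 − 5 = 25 days remain after September 5, 2021; 70 − 25 = 45 left.
October 2021 has 31 days: 45 − 31 = 14 left.
14 days into November 2021 → November 14, 2021.
Counting forward 600 days from November 14, 2021:
November has 30 days, so 30 − 14 = 16 days remain after November 14, 2021; 600 − 16 = 584 left.
December 2021 has 31 days: 584 − 31 = 553 left.
January 2022 has 31 days: 553 − 31 = 522 left.
February 2022 has 28 days (2022 is not a leap year): 522 − 28 = 494 left.
March 2022 has 31 days: 494 − 31 = 463 left.
April 2022 has 30 days: 463 − 30 = 433 left.
May 2022 has 31 days: 433 − 31 = 402 left.
June 2022 has 30 days: 402 − 30 = 372 left.
July 2022 has 31 days: 372 − 31 = 341 left.
August 2022 has 31 days: 341 − 31 = 310 left.
September 2022 has 30 days: 310 − 30 = 280 left.
October 2022 has 31 days: 280 − 31 = 249 left.
November 2022 has 30 days: 249 − 30 = 219 left.
December 2022 has 31 days: 219 − 31 = 188 left.
January 2023 has 31 days: 188 − 31 = 157 left.
February 2023 has 28 days (2023 is not a leap year): 157 − 28 = 129 left.
March 2023 has 31 days: 129 − 31 = 98 left.
April 2023 has 30 days: 98 − 30 = 68 left.
May 2023 has 31 days: 68 − 31 = 37 left.
June 2023 has 30 days: 37 − 30 = 7 left.
7 days into July 2023 → July 7, 2023.
Adding 8 weeks (= 56 days) from July 7, 2023:
July has 31 days, so 31 − 7 = 24 days remain after July 7, 2023; 56 − 24 = 32 left.
August 2023 has 31 days: 32 − 31 = 1 left.
1 day into September 2023 → September 1, 2023.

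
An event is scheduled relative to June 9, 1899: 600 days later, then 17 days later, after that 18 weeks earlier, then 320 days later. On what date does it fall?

Advancing 600 days from June 9, 1899:
June has 30 days, so 30 − 9 = 21 days remain after June 9, 1899; 600 − 21 = 579 left.
July 1899 has 31 days: 579 − 31 = 548 left.
August 1899 has 31 days: 548 − 31 = 517 left.
September 1899 has 30 days: 517 − 30 = 487 left.
October 1899 has 31 days: 487 − 31 = 456 left.
November 1899 has 30 days: 456 − 30 = 426 left.
December 1899 has 31 days: 426 − 31 = 395 left.
January 1900 has 31 days: 395 − 31 = 364 left.
February 1900 has 28 days (1900 is not a leap year (divisible by 100 but not 400)): 364 − 28 = 336 left.
March 1900 has 31 days: 336 − 31 = 305 left.
April 1900 has 30 days: 305 − 30 = 275 left.
May 1900 has 31 days: 275 − 31 = 244 left.
June 1900 has 30 days: 244 − 30 = 214 left.
July 1900 has 31 days: 214 − 31 = 183 left.
August 1900 has 31 days: 183 − 31 = 152 left.
September 1900 has 30 days: 152 − 30 = 122 left.
October 1900 has 31 days: 122 − 31 = 91 left.
November 1900 has 30 days: 91 − 30 = 61 left.
December 1900 has 31 days: 61 − 31 = 30 left.
30 days into January 1901 → January 30, 1901.
Adding 17 days from January 30, 1901:
January has 31 days, so 31 − 30 = 1 day remains after January 30, 1901; 17 − 1 = 16 left.
16 days into February 1901 → February 16, 1901.
Counting back 18 weeks (= 126 days) from February 16, 1901:
Going back 16 days from February 16, 1901 reaches the end of the previous month; 126 − 16 = 110 left.
January 1901 has 31 days: 110 − 31 = 79 left.
December 1900 has 31 days: 79 − 31 = 48 left.
November 1900 has 30 days: 48 − 30 = 18 left.
October 1900 has 31 days; 31 − 18 = 13 → October 13, 1900.
Advancing 320 days from October 13, 1900:
October has 31 days, so 31 − 13 = 18 days remain after October 13, 1900; 320 − 18 = 302 left.
November 1900 has 30 days: 302 − 30 = 272 left.
December 1900 has 31 days: 272 − 31 = 241 left.
January 1901 has 31 days: 241 − 31 = 210 left.
February 1901 has 28 days (1901 is not a leap year): 210 − 28 = 182 left.
March 1901 has 31 days: 182 − 31 = 151 left.
April 1901 has 30 days: 151 − 30 = 121 left.
May 1901 has 31 days: 121 − 31 = 90 left.
June 1901 has 30 days: 90 − 30 = 60 left.
July 1901 has 31 days: 60 − 31 = 29 left.
29 days into August 1901 → August 29, 1901.

August 29, 1901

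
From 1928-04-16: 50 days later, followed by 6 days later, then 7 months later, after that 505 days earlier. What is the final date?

August 25, 1927

Advancing 50 days from April 16, 1928:
April has 30 days, so 30 − 16 = 14 days remain after April 16, 1928; 50 − 14 = 36 left.
May 1928 has 31 days: 36 − 31 = 5 left.
5 days into June 1928 → June 5, 1928.
Adding 6 days from June 5, 1928:
June has 30 days; 5 + 6 = 11, still in June.
Adding 7 months from June 11, 1928:
month 6 + 7 = 13, which is month 1 of year 1929 → January 1929.
Day 11 is valid in January, giving January 11, 1929.
Counting back 505 days from January 11, 1929:
Going back 11 days from January 11, 1929 reaches the end of the previous month; 505 − 11 = 494 left.
December 1928 has 31 days: 494 − 31 = 463 left.
November 1928 has 30 days: 463 − 30 = 433 left.
October 1928 has 31 days: 433 − 31 = 402 left.
September 1928 has 30 days: 402 − 30 = 372 left.
August 1928 has 31 days: 372 − 31 = 341 left.
July 1928 has 31 days: 341 − 31 = 310 left.
June 1928 has 30 days: 310 − 30 = 280 left.
May 1928 has 31 days: 280 − 31 = 249 left.
April 1928 has 30 days: 249 − 30 = 219 left.
March 1928 has 31 days: 219 − 31 = 188 left.
February 1928 has 29 days (1928 is a leap year): 188 − 29 = 159 left.
January 1928 has 31 days: 159 − 31 = 128 left.
December 1927 has 31 days: 128 − 31 = 97 left.
November 1927 has 30 days: 97 − 30 = 67 left.
October 1927 has 31 days: 67 − 31 = 36 left.
September 1927 has 30 days: 36 − 30 = 6 left.
August 1927 has 31 days; 31 − 6 = 25 → August 25, 1927.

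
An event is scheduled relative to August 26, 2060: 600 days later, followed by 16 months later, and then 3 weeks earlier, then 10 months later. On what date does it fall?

Counting forward 600 days from August 26, 2060:
August has 31 days, so 31 − 26 = 5 days remain after August 26, 2060; 600 − 5 = 595 left.
September 2060 has 30 days: 595 − 30 = 565 left.
October 2060 has 31 days: 565 − 31 = 534 left.
November 2060 has 30 days: 534 − 30 = 504 left.
December 2060 has 31 days: 504 − 31 = 473 left.
January 2061 has 31 days: 473 − 31 = 442 left.
February 2061 has 28 days (2061 is not a leap year): 442 − 28 = 414 left.
March 2061 has 31 days: 414 − 31 = 383 left.
April 2061 has 30 days: 383 − 30 = 353 left.
May 2061 has 31 days: 353 − 31 = 322 left.
June 2061 has 30 days: 322 − 30 = 292 left.
July 2061 has 31 days: 292 − 31 = 261 left.
August 2061 has 31 days: 261 − 31 = 230 left.
September 2061 has 30 days: 230 − 30 = 200 left.
October 2061 has 31 days: 200 − 31 = 169 left.
November 2061 has 30 days: 169 − 30 = 139 left.
December 2061 has 31 days: 139 − 31 = 108 left.
January 2062 has 31 days: 108 − 31 = 77 left.
February 2062 has 28 days (2062 is not a leap year): 77 − 28 = 49 left.
March 2062 has 31 days: 49 − 31 = 18 left.
18 days into April 2062 → April 18, 2062.
Counting forward 16 months from April 18, 2062:
month 4 + 16 = 20, which is month 8 of year 2063 → August 2063.
Day 18 is valid in August, giving August 18, 2063.
Subtracting 3 weeks (= 21 days) from August 18, 2063:
Going back 18 days from August 18, 2063 reaches the end of the previous month; 21 − 18 = 3 left.
July 2063 has 31 days; 31 − 3 = 28 → July 28, 2063.
Advancing 10 months from July 28, 2063:
month 7 + 10 = 17, which is month 5 of year 2064 → May 2064.
Day 28 is valid in May, giving May 28, 2064.

May 28, 2064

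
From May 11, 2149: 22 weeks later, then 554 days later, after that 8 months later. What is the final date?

Advancing 22 weeks (= 154 days) from May 11, 2149:
May has 31 days, so 31 − 11 = 20 days remain after May 11, 2149; 154 − 20 = 134 left.
June 2149 has 30 days: 134 − 30 = 104 left.
July 2149 has 31 days: 104 − 31 = 73 left.
August 2149 has 31 days: 73 − 31 = 42 left.
September 2149 has 30 days: 42 − 30 = 12 left.
12 days into October 2149 → October 12, 2149.
Counting forward 554 days from October 12, 2149:
October has 31 days, so 31 − 12 = 19 days remain after October 12, 2149; 554 − 19 = 535 left.
November 2149 has 30 days: 535 − 30 = 505 left.
December 2149 has 31 days: 505 − 31 = 474 left.
January 2150 has 31 days: 474 − 31 = 443 left.
February 2150 has 28 days (2150 is not a leap year): 443 − 28 = 415 left.
March 2150 has 31 days: 415 − 31 = 384 left.
April 2150 has 30 days: 384 − 30 = 354 left.
May 2150 has 31 days: 354 − 31 = 323 left.
June 2150 has 30 days: 323 − 30 = 293 left.
July 2150 has 31 days: 293 − 31 = 262 left.
August 2150 has 31 days: 262 − 31 = 231 left.
September 2150 has 30 days: 231 − 30 = 201 left.
October 2150 has 31 days: 201 − 31 = 170 left.
November 2150 has 30 days: 170 − 30 = 140 left.
December 2150 has 31 days: 140 − 31 = 109 left.
January 2151 has 31 days: 109 − 31 = 78 left.
February 2151 has 28 days (2151 is not a leap year): 78 − 28 = 50 left.
March 2151 has 31 days: 50 − 31 = 19 left.
19 days into April 2151 → April 19, 2151.
Advancing 8 months from April 19, 2151:
month 4 + 8 = 12 → December 2151.
Day 19 is valid in December, giving December 19, 2151.

December 19, 2151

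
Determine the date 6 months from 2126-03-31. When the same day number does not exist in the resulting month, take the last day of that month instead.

September 30, 2126

Counting forward 6 months from March 31, 2126.
month 3 + 6 = 9 → September 2126.
September 2126 has only 30 days and the start was day 31, so the date clamps to September 30, 2126.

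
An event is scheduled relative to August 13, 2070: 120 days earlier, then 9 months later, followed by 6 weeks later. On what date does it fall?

Counting back 120 days from August 13, 2070:
Going back 13 days from August 13, 2070 reaches the end of the previous month; 120 − 13 = 107 left.
July 2070 has 31 days: 107 − 31 = 76 left.
June 2070 has 30 days: 76 − 30 = 46 left.
May 2070 has 31 days: 46 − 31 = 15 left.
April 2070 has 30 days; 30 − 15 = 15 → April 15, 2070.
Adding 9 months from April 15, 2070:
month 4 + 9 = 13, which is month 1 of year 2071 → January 2071.
Day 15 is valid in January, giving January 15, 2071.
Advancing 6 weeks (= 42 days) from January 15, 2071:
January has 31 days, so 31 − 15 = 16 days remain after January 15, 2071; 42 − 16 = 26 left.
26 days into February 2071 → February 26, 2071.

February 26, 2071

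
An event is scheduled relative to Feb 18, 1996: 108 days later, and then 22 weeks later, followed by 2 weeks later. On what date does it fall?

Advancing 108 days from February 18, 1996:
February has 29 days, so 29 − 18 = 11 days remain after February 18, 1996; 108 − 11 = 97 left.
March 1996 has 31 days: 97 − 31 = 66 left.
April 1996 has 30 days: 66 − 30 = 36 left.
May 1996 has 31 days: 36 − 31 = 5 left.
5 days into June 1996 → June 5, 1996.
Counting forward 22 weeks (= 154 days) from June 5, 1996:
June has 30 days, so 30 − 5 = 25 days remain after June 5, 1996; 154 − 25 = 129 left.
July 1996 has 31 days: 129 − 31 = 98 left.
August 1996 has 31 days: 98 − 31 = 67 left.
September 1996 has 30 days: 67 − 30 = 37 left.
October 1996 has 31 days: 37 − 31 = 6 left.
6 days into November 1996 → November 6, 1996.
Counting forward 2 weeks (= 14 days) from November 6, 1996:
November has 30 days; 6 + 14 = 20, still in November.

November 20, 1996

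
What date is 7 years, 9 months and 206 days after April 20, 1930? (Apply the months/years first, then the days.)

August 14, 1938

Adding 7 years, 9 months and 206 days from April 20, 1930: first the month/year part, then the days.
+7 years → 1937; month 4 + 9 = 13, which is month 1 of year 1938 → January 1938.
Day 20 is valid in January, giving January 20, 1938.
Now add 206 days from January 20, 1938.
January has 31 days, so 31 − 20 = 11 days remain after January 20, 1938; 206 − 11 = 195 left.
February 1938 has 28 days (1938 is not a leap year): 195 − 28 = 167 left.
March 1938 has 31 days: 167 − 31 = 136 left.
April 1938 has 30 days: 136 − 30 = 106 left.
May 1938 has 31 days: 106 − 31 = 75 left.
June 1938 has 30 days: 75 − 30 = 45 left.
July 1938 has 31 days: 45 − 31 = 14 left.
14 days into August 1938 → August 14, 1938.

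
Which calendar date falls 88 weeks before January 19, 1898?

May 13, 1896

Counting back 88 weeks = 616 days from January 19, 1898.
Going back 19 days from January 19, 1898 reaches the end of the previous month; 616 − 19 = 597 left.
December 1897 has 31 days: 597 − 31 = 566 left.
November 1897 has 30 days: 566 − 30 = 536 left.
October 1897 has 31 days: 536 − 31 = 505 left.
September 1897 has 30 days: 505 − 30 = 475 left.
August 1897 has 31 days: 475 − 31 = 444 left.
July 1897 has 31 days: 444 − 31 = 413 left.
June 1897 has 30 days: 413 − 30 = 383 left.
May 1897 has 31 days: 383 − 31 = 352 left.
April 1897 has 30 days: 352 − 30 = 322 left.
March 1897 has 31 days: 322 − 31 = 291 left.
February 1897 has 28 days (1897 is not a leap year): 291 − 28 = 263 left.
January 1897 has 31 days: 263 − 31 = 232 left.
December 1896 has 31 days: 232 − 31 = 201 left.
November 1896 has 30 days: 201 − 30 = 171 left.
October 1896 has 31 days: 171 − 31 = 140 left.
September 1896 has 30 days: 140 − 30 = 110 left.
August 1896 has 31 days: 110 − 31 = 79 left.
July 1896 has 31 days: 79 − 31 = 48 left.
June 1896 has 30 days: 48 − 30 = 18 left.
May 1896 has 31 days; 31 − 18 = 13 → May 13, 1896.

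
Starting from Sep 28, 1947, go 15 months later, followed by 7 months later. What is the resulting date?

Advancing 15 months from September 28, 1947:
month 9 + 15 = 24, which is month 12 of year 1948 → December 1948.
Day 28 is valid in December, giving December 28, 1948.
Counting forward 7 months from December 28, 1948:
month 12 + 7 = 19, which is month 7 of year 1949 → July 1949.
Day 28 is valid in July, giving July 28, 1949.

July 28, 1949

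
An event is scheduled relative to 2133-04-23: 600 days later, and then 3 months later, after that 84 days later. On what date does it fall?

Advancing 600 days from April 23, 2133:
April has 30 days, so 30 − 23 = 7 days remain after April 23, 2133; 600 − 7 = 593 left.
May 2133 has 31 days: 593 − 31 = 562 left.
June 2133 has 30 days: 562 − 30 = 532 left.
July 2133 has 31 days: 532 − 31 = 501 left.
August 2133 has 31 days: 501 − 31 = 470 left.
September 2133 has 30 days: 470 − 30 = 440 left.
October 2133 has 31 days: 440 − 31 = 409 left.
November 2133 has 30 days: 409 − 30 = 379 left.
December 2133 has 31 days: 379 − 31 = 348 left.
January 2134 has 31 days: 348 − 31 = 317 left.
February 2134 has 28 days (2134 is not a leap year): 317 − 28 = 289 left.
March 2134 has 31 days: 289 − 31 = 258 left.
April 2134 has 30 days: 258 − 30 = 228 left.
May 2134 has 31 days: 228 − 31 = 197 left.
June 2134 has 30 days: 197 − 30 = 167 left.
July 2134 has 31 days: 167 − 31 = 136 left.
August 2134 has 31 days: 136 − 31 = 105 left.
September 2134 has 30 days: 105 − 30 = 75 left.
October 2134 has 31 days: 75 − 31 = 44 left.
November 2134 has 30 days: 44 − 30 = 14 left.
14 days into December 2134 → December 14, 2134.
Adding 3 months from December 14, 2134:
month 12 + 3 = 15, which is month 3 of year 2135 → March 2135.
Day 14 is valid in March, giving March 14, 2135.
Counting forward 84 days from March 14, 2135:
March has 31 days, so 31 − 14 = 17 days remain after March 14, 2135; 84 − 17 = 67 left.
April 2135 has 30 days: 67 − 30 = 37 left.
May 2135 has 31 days: 37 − 31 = 6 left.
6 days into June 2135 → June 6, 2135.

June 6, 2135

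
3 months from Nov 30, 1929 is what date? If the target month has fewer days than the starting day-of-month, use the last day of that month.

Counting forward 3 months from November 30, 1929.
month 11 + 3 = 14, which is month 2 of year 1930 → February 1930.
February 1930 has only 28 days (1930 is not a leap year — relevant if February), and the start was day 30, so the date clamps to February 28, 1930.

February 28, 1930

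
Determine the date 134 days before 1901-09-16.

May 5, 1901

Counting back 134 days from September 16, 1901.
Going back 16 days from September 16, 1901 reaches the end of the previous month; 134 − 16 = 118 left.
August 1901 has 31 days: 118 − 31 = 87 left.
July 1901 has 31 days: 87 − 31 = 56 left.
June 1901 has 30 days: 56 − 30 = 26 left.
May 1901 has 31 days; 31 − 26 = 5 → May 5, 1901.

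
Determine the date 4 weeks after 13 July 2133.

Advancing 4 weeks = 28 days from July 13, 2133.
July has 31 days, so 31 − 13 = 18 days remain after July 13, 2133; 28 − 18 = 10 left.
10 days into August 2133 → August 10, 2133.

August 10, 2133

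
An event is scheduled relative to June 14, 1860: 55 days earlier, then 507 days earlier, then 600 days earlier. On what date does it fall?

Subtracting 55 days from June 14, 1860:
Going back 14 days from June 14, 1860 reaches the end of the previous month; 55 − 14 = 41 left.
May 1860 has 31 days: 41 − 31 = 10 left.
April 1860 has 30 days; 30 − 10 = 20 → April 20, 1860.
Counting back 507 days from April 20, 1860:
Going back 20 days from April 20, 1860 reaches the end of the previous month; 507 − 20 = 487 left.
March 1860 has 31 days: 487 − 31 = 456 left.
February 1860 has 29 days (1860 is a leap year): 456 − 29 = 427 left.
January 1860 has 31 days: 427 − 31 = 396 left.
December 1859 has 31 days: 396 − 31 = 365 left.
November 1859 has 30 days: 365 − 30 = 335 left.
October 1859 has 31 days: 335 − 31 = 304 left.
September 1859 has 30 days: 304 − 30 = 274 left.
August 1859 has 31 days: 274 − 31 = 243 left.
July 1859 has 31 days: 243 − 31 = 212 left.
June 1859 has 30 days: 212 − 30 = 182 left.
May 1859 has 31 days: 182 − 31 = 151 left.
April 1859 has 30 days: 151 − 30 = 121 left.
March 1859 has 31 days: 121 − 31 = 90 left.
February 1859 has 28 days (1859 is not a leap year): 90 − 28 = 62 left.
January 1859 has 31 days: 62 − 31 = 31 left.
December 1858 has 31 days: 31 − 31 = 0 left.
November 1858 has 30 days; 30 − 0 = 30 → November 30, 1858.
Counting back 600 days from November 30, 1858:
Going back 30 days from November 30, 1858 reaches the end of the previous month; 600 − 30 = 570 left.
October 1858 has 31 days: 570 − 31 = 539 left.
September 1858 has 30 days: 539 − 30 = 509 left.
August 1858 has 31 days: 509 − 31 = 478 left.
July 1858 has 31 days: 478 − 31 = 447 left.
June 1858 has 30 days: 447 − 30 = 417 left.
May 1858 has 31 days: 417 − 31 = 386 left.
April 1858 has 30 days: 386 − 30 = 356 left.
March 1858 has 31 days: 356 − 31 = 325 left.
February 1858 has 28 days (1858 is not a leap year): 325 − 28 = 297 left.
January 1858 has 31 days: 297 − 31 = 266 left.
December 1857 has 31 days: 266 − 31 = 235 left.
November 1857 has 30 days: 235 − 30 = 205 left.
October 1857 has 31 days: 205 − 31 = 174 left.
September 1857 has 30 days: 174 − 30 = 144 left.
August 1857 has 31 days: 144 − 31 = 113 left.
July 1857 has 31 days: 113 − 31 = 82 left.
June 1857 has 30 days: 82 − 30 = 52 left.
May 1857 has 31 days: 52 − 31 = 21 left.
April 1857 has 30 days; 30 − 21 = 9 → April 9, 1857.

April 9, 1857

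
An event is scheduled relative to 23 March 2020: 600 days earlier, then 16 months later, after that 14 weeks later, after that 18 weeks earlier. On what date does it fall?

November 3, 2019

Counting back 600 days from March 23, 2020:
Going back 23 days from March 23, 2020 reaches the end of the previous month; 600 − 23 = 577 left.
February 2020 has 29 days (2020 is a leap year): 577 − 29 = 548 left.
January 2020 has 31 days: 548 − 31 = 517 left.
December 2019 has 31 days: 517 − 31 = 486 left.
November 2019 has 30 days: 486 − 30 = 456 left.
October 2019 has 31 days: 456 − 31 = 425 left.
September 2019 has 30 days: 425 − 30 = 395 left.
August 2019 has 31 days: 395 − 31 = 364 left.
July 2019 has 31 days: 364 − 31 = 333 left.
June 2019 has 30 days: 333 − 30 = 303 left.
May 2019 has 31 days: 303 − 31 = 272 left.
April 2019 has 30 days: 272 − 30 = 242 left.
March 2019 has 31 days: 242 − 31 = 211 left.
February 2019 has 28 days (2019 is not a leap year): 211 − 28 = 183 left.
January 2019 has 31 days: 183 − 31 = 152 left.
December 2018 has 31 days: 152 − 31 = 121 left.
November 2018 has 30 days: 121 − 30 = 91 left.
October 2018 has 31 days: 91 − 31 = 60 left.
September 2018 has 30 days: 60 − 30 = 30 left.
August 2018 has 31 days; 31 − 30 = 1 → August 1, 2018.
Advancing 16 months from August 1, 2018:
month 8 + 16 = 24, which is month 12 of year 2019 → December 2019.
Day 1 is valid in December, giving December 1, 2019.
Adding 14 weeks (= 98 days) from December 1, 2019:
December has 31 days, so 31 − 1 = 30 days remain after December 1, 2019; 98 − 30 = 68 left.
January 2020 has 31 days: 68 − 31 = 37 left.
February 2020 has 29 days (2020 is a leap year): 37 − 29 = 8 left.
8 days into March 2020 → March 8, 2020.
Counting back 18 weeks (= 126 days) from March 8, 2020:
Going back 8 days from March 8, 2020 reaches the end of the previous month; 126 − 8 = 118 left.
February 2020 has 29 days (2020 is a leap year): 118 − 29 = 89 left.
January 2020 has 31 days: 89 − 31 = 58 left.
December 2019 has 31 days: 58 − 31 = 27 left.
November 2019 has 30 days; 30 − 27 = 3 → November 3, 2019.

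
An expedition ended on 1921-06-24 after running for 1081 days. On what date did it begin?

Subtracting 1081 days from June 24, 1921.
Going back 24 days from June 24, 1921 reaches the end of the previous month; 1081 − 24 = 1057 left.
May 1921 has 31 days: 1057 − 31 = 1026 left.
April 1921 has 30 days: 1026 − 30 = 996 left.
March 1921 has 31 days: 996 − 31 = 965 left.
February 1921 has 28 days (1921 is not a leap year): 965 − 28 = 937 left.
January 1921 has 31 days: 937 − 31 = 906 left.
December 1920 has 31 days: 906 − 31 = 875 left.
November 1920 has 30 days: 875 − 30 = 845 left.
October 1920 has 31 days: 845 − 31 = 814 left.
September 1920 has 30 days: 814 − 30 = 784 left.
August 1920 has 31 days: 784 − 31 = 753 left.
July 1920 has 31 days: 753 − 31 = 722 left.
June 1920 has 30 days: 722 − 30 = 692 left.
May 1920 has 31 days: 692 − 31 = 661 left.
April 1920 has 30 days: 661 − 30 = 631 left.
March 1920 has 31 days: 631 − 31 = 600 left.
February 1920 has 29 days (1920 is a leap year): 600 − 29 = 571 left.
January 1920 has 31 days: 571 − 31 = 540 left.
December 1919 has 31 days: 540 − 31 = 509 left.
November 1919 has 30 days: 509 − 30 = 479 left.
October 1919 has 31 days: 479 − 31 = 448 left.
September 1919 has 30 days: 448 − 30 = 418 left.
August 1919 has 31 days: 418 − 31 = 387 left.
July 1919 has 31 days: 387 − 31 = 356 left.
June 1919 has 30 days: 356 − 30 = 326 left.
May 1919 has 31 days: 326 − 31 = 295 left.
April 1919 has 30 days: 295 − 30 = 265 left.
March 1919 has 31 days: 265 − 31 = 234 left.
February 1919 has 28 days (1919 is not a leap year): 234 − 28 = 206 left.
January 1919 has 31 days: 206 − 31 = 175 left.
December 1918 has 31 days: 175 − 31 = 144 left.
November 1918 has 30 days: 144 − 30 = 114 left.
October 1918 has 31 days: 114 − 31 = 83 left.
September 1918 has 30 days: 83 − 30 = 53 left.
August 1918 has 31 days: 53 − 31 = 22 left.
July 1918 has 31 days; 31 − 22 = 9 → July 9, 1918.

July 9, 1918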